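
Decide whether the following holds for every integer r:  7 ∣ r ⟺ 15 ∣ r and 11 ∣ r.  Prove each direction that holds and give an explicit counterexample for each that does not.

[⇒] This fails: take r = 7. Certainly 7 ∣ 7, but 15 ∤ 7.

[⇐] This fails: take r = 165. Both 15 ∣ 165 and 11 ∣ 165, yet 165 is not a multiple of 7 (since 165 = 23·7 + 4), so 7 ∤ 165.

Neither implication holds.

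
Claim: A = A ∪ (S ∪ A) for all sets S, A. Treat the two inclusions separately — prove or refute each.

(⟹) Let x ∈ A. Then either x ∈ A and x ∉ S; or x ∈ S ∩ A. In each case x ∈ A ∪ (S ∪ A), so A ⊆ A ∪ (S ∪ A).

(⟸) This inclusion fails. Take S = {1}, A = ∅; then 1 ∈ A ∪ (S ∪ A) but 1 ∉ A.

(⊆) holds; (⊇) fails.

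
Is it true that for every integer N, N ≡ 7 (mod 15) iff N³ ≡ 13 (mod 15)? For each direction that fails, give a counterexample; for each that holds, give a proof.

[⇒] Suppose N ≡ 7 (mod 15). Write N = 15j + 7. Then (15j + 7)³ = 3375j³ + 4725j² + 2205j + 343 = 15(225j³ + 315j² + 147j + 22) + 13, so N³ ≡ 13 (mod 15).

[⇐] Conversely, suppose N³ ≡ 13 (mod 15). The only residue r in {0, …, 14} with r³ ≡ 13 (mod 15) is r = 7, so N ≡ 7 (mod 15).

Both directions hold; the statement is true.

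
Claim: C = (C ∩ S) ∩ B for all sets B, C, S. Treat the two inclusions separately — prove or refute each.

(⟹) This inclusion fails. Take B = ∅, C = {1}, S = ∅; then 1 ∈ C but 1 ∉ (C ∩ S) ∩ B.

(⟸) Let x ∈ (C ∩ S) ∩ B. Then x ∈ B ∩ C ∩ S, from which x ∈ C.

Only the reverse inclusion holds.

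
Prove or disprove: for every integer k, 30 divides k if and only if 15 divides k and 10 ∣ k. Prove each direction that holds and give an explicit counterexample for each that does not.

Forward direction. If 30 ∣ k, write k = 30q. Since 30 = 2·15, k = 15·(2q), so 15 ∣ k; and since 30 = 3·10, k = 10·(3q), so 10 ∣ k.

Converse. Suppose 15 ∣ k and 10 ∣ k. Any common multiple of 15 and 10 is a multiple of their lcm; here lcm(15, 10) = 15·10/gcd(15, 10) = 150/5 = 30, so 30 ∣ k.

Both directions hold.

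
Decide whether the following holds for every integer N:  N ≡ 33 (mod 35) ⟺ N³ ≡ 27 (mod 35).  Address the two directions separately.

Only the forward direction holds.

(⇐) This fails: take N = 3. Then 3³ = 27 ≡ 27 (mod 35), yet 3 ≡ 3 (mod 35), not 33.

(⇒) Suppose N ≡ 33 (mod 35). Write N = 35j + 33. Then (35j + 33)³ = 42875j³ + 121275j² + 114345j + 35937 = 35(1225j³ + 3465j² + 3267j + 1026) + 27, so N³ ≡ 27 (mod 35).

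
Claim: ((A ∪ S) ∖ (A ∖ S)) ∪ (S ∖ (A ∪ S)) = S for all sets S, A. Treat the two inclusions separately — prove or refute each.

The two sets are equal.

Forward inclusion. Let x ∈ ((A ∪ S) ∖ (A ∖ S)) ∪ (S ∖ (A ∪ S)). Then either x ∈ S and x ∉ A; or x ∈ S ∩ A. In each case x ∈ S, so ((A ∪ S) ∖ (A ∖ S)) ∪ (S ∖ (A ∪ S)) ⊆ S.

Reverse inclusion. Let x ∈ S. Then either x ∈ S and x ∉ A; or x ∈ S ∩ A. In each case x ∈ ((A ∪ S) ∖ (A ∖ S)) ∪ (S ∖ (A ∪ S)), so S ⊆ ((A ∪ S) ∖ (A ∖ S)) ∪ (S ∖ (A ∪ S)).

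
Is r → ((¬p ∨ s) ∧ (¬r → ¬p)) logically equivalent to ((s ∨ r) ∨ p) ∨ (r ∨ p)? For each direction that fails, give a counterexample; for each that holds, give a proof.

[⇒] This fails. Under p = F, s = F, r = F, the left side is true but the right side is false.

[⇐] This fails. Under p = T, s = F, r = T, the left side is false but the right side is true.

Neither implication holds.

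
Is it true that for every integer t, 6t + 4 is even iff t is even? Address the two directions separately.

Only the converse holds.

[⇒] This fails: take t = 1. Then 6t + 4 = 10, which is even, yet t = 1 is odd, not even.

[⇐] Suppose t is even. Since 6 is even, 6t is even for every t, so 6t + 4 has the same parity as 4, which is even. Hence 6t + 4 is even.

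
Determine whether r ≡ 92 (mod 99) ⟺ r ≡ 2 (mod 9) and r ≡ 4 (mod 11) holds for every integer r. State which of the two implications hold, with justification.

(⇒) Suppose r ≡ 92 (mod 99); write r = 99j + 92. Since 9 ∣ 99, reducing mod 9 gives r ≡ 92 ≡ 2 (mod 9); since 11 ∣ 99, reducing mod 11 gives r ≡ 92 ≡ 4 (mod 11).

(⇐) Conversely, if r ≡ 2 (mod 9) and r ≡ 4 (mod 11), then by the Chinese remainder theorem r ≡ 92 (mod 99). This is exactly r ≡ 92 (mod 99).

Equivalent; both directions hold.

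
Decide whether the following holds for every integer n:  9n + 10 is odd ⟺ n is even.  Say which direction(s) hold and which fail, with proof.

Both directions fail.

[⇒] This fails: n = 7 gives 9n + 10 = 73, which is odd, but 7 is odd, not even.

[⇐] This also fails: n = 4 is even, but 9n + 10 = 46 is even, not odd.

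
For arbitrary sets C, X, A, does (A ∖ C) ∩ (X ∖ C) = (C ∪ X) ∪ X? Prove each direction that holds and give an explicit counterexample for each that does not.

The sets are not equal: only the forward inclusion holds.

(⊆) Let x ∈ (A ∖ C) ∩ (X ∖ C). Then x ∈ X ∩ A and x ∉ C, from which x ∈ (C ∪ X) ∪ X.

(⊇) This inclusion fails. Take C = {1}, X = ∅, A = ∅; then 1 ∈ (C ∪ X) ∪ X but 1 ∉ (A ∖ C) ∩ (X ∖ C).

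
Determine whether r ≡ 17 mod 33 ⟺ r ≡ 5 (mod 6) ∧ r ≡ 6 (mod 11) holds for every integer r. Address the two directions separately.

The forward direction fails; the converse holds.

(⟹) This fails: r = 50 gives 50 ≡ 17 (mod 33) but 50 ≡ 2 (mod 6), so the conjunction on the right does not hold.

(⟸) Conversely, if r ≡ 5 (mod 6) and r ≡ 6 (mod 11), then by the Chinese remainder theorem r ≡ 17 (mod 66). Since 17 ≡ 17 (mod 33) and 33 ∣ 66, we get r ≡ 17 (mod 33).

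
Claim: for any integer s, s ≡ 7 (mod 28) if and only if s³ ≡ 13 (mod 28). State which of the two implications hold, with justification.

Both directions fail.

Forward direction. This fails: take s = 7. Then 7 ≡ 7 (mod 28), but 7³ = 343 ≡ 7 (mod 28), not 13.

Converse. This fails: take s = 5. Then 5³ = 125 ≡ 13 (mod 28), yet 5 ≡ 5 (mod 28), not 7.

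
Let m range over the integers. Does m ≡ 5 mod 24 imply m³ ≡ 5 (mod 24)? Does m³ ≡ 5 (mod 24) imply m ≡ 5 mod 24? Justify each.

Both directions hold.

Forward direction. Suppose m ≡ 5 mod 24. Write m = 24j + 5. Then (24j + 5)³ = 13824j³ + 8640j² + 1800j + 125 = 24(576j³ + 360j² + 75j + 5) + 5, so m³ ≡ 5 (mod 24).

Converse. Suppose m³ ≡ 5 (mod 24). The only residue r in {0, …, 23} with r³ ≡ 5 (mod 24) is r = 5, so m ≡ 5 (mod 24).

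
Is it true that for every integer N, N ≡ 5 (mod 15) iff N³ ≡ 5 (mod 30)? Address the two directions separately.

(←) The residues r modulo 30 with r³ ≡ 5 (mod 30) are exactly {5}, and each is ≡ 5 (mod 15).

(→) This fails: take N = 20. Then 20 ≡ 5 (mod 15), but 20³ = 8000 ≡ 20 (mod 30), not 5.

Only the reverse direction holds.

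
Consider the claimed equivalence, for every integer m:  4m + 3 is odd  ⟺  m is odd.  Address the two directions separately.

(⇐) Suppose m is odd. Since 4 is even, 4m is even for every m, so 4m + 3 has the same parity as 3, which is odd. Hence 4m + 3 is odd.

(⇒) This fails: take m = 2. Then 4m + 3 = 11, which is odd, yet m = 2 is even, not odd.

(⇒) fails; (⇐) holds.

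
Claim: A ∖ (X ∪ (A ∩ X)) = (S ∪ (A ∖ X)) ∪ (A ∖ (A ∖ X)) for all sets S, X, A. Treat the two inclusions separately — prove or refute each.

Only the forward inclusion holds.

(⊆) Let x ∈ A ∖ (X ∪ (A ∩ X)). Then either x ∈ A and x ∉ S, X; or x ∈ S ∩ A and x ∉ X. In each case x ∈ (S ∪ (A ∖ X)) ∪ (A ∖ (A ∖ X)), so A ∖ (X ∪ (A ∩ X)) ⊆ (S ∪ (A ∖ X)) ∪ (A ∖ (A ∖ X)).

(⊇) This inclusion fails. Take S = {1}, X = ∅, A = ∅; then 1 ∈ (S ∪ (A ∖ X)) ∪ (A ∖ (A ∖ X)) but 1 ∉ A ∖ (X ∪ (A ∩ X)).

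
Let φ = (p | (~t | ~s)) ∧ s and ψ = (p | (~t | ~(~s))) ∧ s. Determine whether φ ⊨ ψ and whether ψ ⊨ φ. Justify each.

Only the forward implication holds.

(→) Assume the antecedent. If p is true, the antecedent forces (p = T, s = T, t = F) or (p = T, s = T, t = T), and (p | (~t | ~(~s))) ∧ s holds there. If p is false, the antecedent forces (p = F, s = T, t = F), and (p | (~t | ~(~s))) ∧ s holds there. Either way (p | (~t | ~(~s))) ∧ s holds.

(←) This fails. Under p = F, s = T, t = T, the left side is false but the right side is true.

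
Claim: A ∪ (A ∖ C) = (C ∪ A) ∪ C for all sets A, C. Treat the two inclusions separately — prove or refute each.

(⊆) holds; (⊇) fails.

(⟹) Let x ∈ A ∪ (A ∖ C). Then either x ∈ A and x ∉ C; or x ∈ A ∩ C. In each case x ∈ (C ∪ A) ∪ C, so A ∪ (A ∖ C) ⊆ (C ∪ A) ∪ C.

(⟸) This inclusion fails. Take A = ∅, C = {1}; then 1 ∈ (C ∪ A) ∪ C but 1 ∉ A ∪ (A ∖ C).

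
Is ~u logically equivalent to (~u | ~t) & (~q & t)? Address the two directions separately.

The forward direction fails; the converse holds.

[⇒] This fails. Under q = F, t = F, u = F, the left side is true but the right side is false.

[⇐] Assume the antecedent. If q is true, the antecedent cannot hold. If q is false, the antecedent forces (q = F, t = T, u = F), and ~u holds there. Either way ~u holds.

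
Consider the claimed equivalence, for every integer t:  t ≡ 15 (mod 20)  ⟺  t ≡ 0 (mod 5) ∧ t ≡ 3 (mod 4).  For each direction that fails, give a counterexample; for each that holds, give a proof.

The biconditional holds.

(⇒) Suppose t ≡ 15 (mod 20); write t = 20j + 15. Since 5 ∣ 20, reducing mod 5 gives t ≡ 15 ≡ 0 (mod 5); since 4 ∣ 20, reducing mod 4 gives t ≡ 15 ≡ 3 (mod 4).

(⇐) Conversely, if t ≡ 0 (mod 5) and t ≡ 3 (mod 4), then by the Chinese remainder theorem t ≡ 15 (mod 20). This is exactly t ≡ 15 (mod 20).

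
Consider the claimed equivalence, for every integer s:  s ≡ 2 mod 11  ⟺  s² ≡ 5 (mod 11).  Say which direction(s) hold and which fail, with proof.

Neither direction holds.

(→) This fails: take s = 2. Then 2 ≡ 2 (mod 11), but 2² = 4 ≡ 4 (mod 11), not 5.

(←) This fails: take s = 4. Then 4² = 16 ≡ 5 (mod 11), yet 4 ≡ 4 (mod 11), not 2.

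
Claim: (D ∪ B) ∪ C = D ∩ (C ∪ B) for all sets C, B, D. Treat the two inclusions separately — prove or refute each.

(⟹) This inclusion fails. Take C = {1}, B = ∅, D = ∅; then 1 ∈ (D ∪ B) ∪ C but 1 ∉ D ∩ (C ∪ B).

(⟸) Let x ∈ D ∩ (C ∪ B). Then either x ∈ C ∩ D and x ∉ B; or x ∈ B ∩ D and x ∉ C; or x ∈ C ∩ B ∩ D. In each case x ∈ (D ∪ B) ∪ C, so D ∩ (C ∪ B) ⊆ (D ∪ B) ∪ C.

Only the reverse inclusion holds.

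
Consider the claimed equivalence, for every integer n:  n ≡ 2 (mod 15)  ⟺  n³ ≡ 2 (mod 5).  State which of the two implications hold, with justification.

(⇒) fails and (⇐) fails.

(⟹) This fails: take n = 2. Then 2 ≡ 2 (mod 15), but 2³ = 8 ≡ 3 (mod 5), not 2.

(⟸) This fails: take n = 3. Then 3³ = 27 ≡ 2 (mod 5), yet 3 ≡ 3 (mod 15), not 2.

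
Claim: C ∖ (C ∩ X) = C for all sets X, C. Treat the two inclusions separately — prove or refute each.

Forward inclusion. Let x ∈ C ∖ (C ∩ X). Then x ∈ C and x ∉ X, from which x ∈ C.

Reverse inclusion. This inclusion fails. Take X = {1}, C = {1}; then 1 ∈ C but 1 ∉ C ∖ (C ∩ X).

The sets are not equal: only the forward inclusion holds.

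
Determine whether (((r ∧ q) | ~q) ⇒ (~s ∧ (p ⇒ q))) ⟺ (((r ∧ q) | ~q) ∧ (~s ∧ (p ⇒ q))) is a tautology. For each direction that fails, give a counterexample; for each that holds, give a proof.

Only the reverse direction holds.

Forward direction. This fails. Under q = T, s = F, p = F, r = F, the left side is true but the right side is false.

Converse. Assume the antecedent. If q is true, the antecedent forces (q = T, s = F, p = F, r = T) or (q = T, s = F, p = T, r = T), and the consequent holds there. If q is false, the antecedent forces (q = F, s = F, p = F, r = F) or (q = F, s = F, p = F, r = T), and the consequent holds there. Either way the consequent holds.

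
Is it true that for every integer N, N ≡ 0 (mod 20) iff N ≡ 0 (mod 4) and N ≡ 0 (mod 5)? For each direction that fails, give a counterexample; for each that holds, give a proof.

The biconditional holds.

[⇒] Suppose N ≡ 0 (mod 20); write N = 20j + 0. Since 4 ∣ 20, reducing mod 4 gives N ≡ 0 (mod 4); since 5 ∣ 20, reducing mod 5 gives N ≡ 0 (mod 5).

[⇐] Conversely, if N ≡ 0 (mod 4) and N ≡ 0 (mod 5), then by the Chinese remainder theorem N ≡ 0 (mod 20). This is exactly N ≡ 0 (mod 20).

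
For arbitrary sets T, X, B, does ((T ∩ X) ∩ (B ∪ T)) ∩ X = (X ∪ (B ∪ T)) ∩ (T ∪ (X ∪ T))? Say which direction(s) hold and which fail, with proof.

(⊆) holds; (⊇) fails.

Forward inclusion. Let x ∈ ((T ∩ X) ∩ (B ∪ T)) ∩ X. Then either x ∈ T ∩ X and x ∉ B; or x ∈ T ∩ X ∩ B. In each case x ∈ (X ∪ (B ∪ T)) ∩ (T ∪ (X ∪ T)), so ((T ∩ X) ∩ (B ∪ T)) ∩ X ⊆ (X ∪ (B ∪ T)) ∩ (T ∪ (X ∪ T)).

Reverse inclusion. This inclusion fails. Take T = {1}, X = ∅, B = ∅; then 1 ∈ (X ∪ (B ∪ T)) ∩ (T ∪ (X ∪ T)) but 1 ∉ ((T ∩ X) ∩ (B ∪ T)) ∩ X.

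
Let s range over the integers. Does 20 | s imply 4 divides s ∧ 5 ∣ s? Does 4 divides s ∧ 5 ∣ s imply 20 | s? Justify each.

(⟹) If 20 ∣ s, write s = 20q. Since 20 = 5·4, s = 4·(5q), so 4 ∣ s; and since 20 = 4·5, s = 5·(4q), so 5 ∣ s.

(⟸) Suppose 4 ∣ s and 5 ∣ s. Any common multiple of 4 and 5 is a multiple of their lcm; here gcd(4, 5) = 1, so lcm(4, 5) = 4·5 = 20, so 20 ∣ s.

The biconditional holds.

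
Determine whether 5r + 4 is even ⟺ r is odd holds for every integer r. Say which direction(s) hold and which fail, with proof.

(→) This fails: r = 4 gives 5r + 4 = 24, which is even, but 4 is even, not odd.

(←) This also fails: r = 7 is odd, but 5r + 4 = 39 is odd, not even.

Both directions fail.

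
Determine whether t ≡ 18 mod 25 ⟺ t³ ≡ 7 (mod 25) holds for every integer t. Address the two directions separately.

[⇒] Suppose t ≡ 18 mod 25. Write t = 25j + 18. Then (25j + 18)³ = 15625j³ + 33750j² + 24300j + 5832 = 25(625j³ + 1350j² + 972j + 233) + 7, so t³ ≡ 7 (mod 25).

[⇐] Conversely, suppose t³ ≡ 7 (mod 25). The only residue r in {0, …, 24} with r³ ≡ 7 (mod 25) is r = 18, so t ≡ 18 (mod 25).

Both directions hold; the statement is true.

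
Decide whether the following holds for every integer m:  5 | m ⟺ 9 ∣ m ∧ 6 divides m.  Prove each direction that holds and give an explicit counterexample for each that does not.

Both directions fail.

(⇒) This fails: take m = 5. Certainly 5 ∣ 5, but 9 ∤ 5.

(⇐) This fails: take m = 18. Both 9 ∣ 18 and 6 ∣ 18, yet 18 is not a multiple of 5 (since 18 = 3·5 + 3), so 5 ∤ 18.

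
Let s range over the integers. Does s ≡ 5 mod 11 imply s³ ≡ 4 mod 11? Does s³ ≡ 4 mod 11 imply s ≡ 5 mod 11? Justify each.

The biconditional holds.

(⇒) Suppose s ≡ 5 mod 11. Write s = 11j + 5. Then (11j + 5)³ = 1331j³ + 1815j² + 825j + 125 = 11(121j³ + 165j² + 75j + 11) + 4, so s³ ≡ 4 (mod 11).

(⇐) For the converse, argue contrapositively. If s ≢ 5 (mod 11), then s is congruent to one of 0, 1, 2, 3, 4, 6, 7, 8, 9, 10 modulo 11, and these give s³ ≡ 0, 1, 8, 5, 9, 7, 2, 6, 3, 10 respectively — never 4.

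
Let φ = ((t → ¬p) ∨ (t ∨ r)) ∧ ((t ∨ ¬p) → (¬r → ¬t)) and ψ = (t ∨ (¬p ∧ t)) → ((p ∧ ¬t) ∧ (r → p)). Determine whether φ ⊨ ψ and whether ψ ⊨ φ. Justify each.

(←) Assume the antecedent. If t is true, the antecedent cannot hold. If t is false, the consequent reduces to true regardless of the other variables. Either way the consequent holds.

(→) This fails. Under t = T, r = T, p = F, the left side is true but the right side is false.

Only the reverse direction holds.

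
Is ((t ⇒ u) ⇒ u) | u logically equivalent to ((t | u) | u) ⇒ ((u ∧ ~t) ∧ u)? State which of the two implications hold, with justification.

[⇒] This fails. Under u = F, t = T, the left side is true but the right side is false.

[⇐] This fails. Under u = F, t = F, the left side is false but the right side is true.

Neither implication holds.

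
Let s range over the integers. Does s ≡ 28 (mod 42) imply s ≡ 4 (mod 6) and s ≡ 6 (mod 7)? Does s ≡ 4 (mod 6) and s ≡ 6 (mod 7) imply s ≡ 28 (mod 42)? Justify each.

Forward direction. This fails: s = 28 gives 28 ≡ 28 (mod 42) but 28 ≡ 0 (mod 7), so the conjunction on the right does not hold.

Converse. This fails: s = 34 satisfies both congruences on the right (34 ≡ 4 mod 6 and 34 ≡ 6 mod 7) yet 34 ≡ 34 (mod 42), not 28.

(⇒) fails and (⇐) fails.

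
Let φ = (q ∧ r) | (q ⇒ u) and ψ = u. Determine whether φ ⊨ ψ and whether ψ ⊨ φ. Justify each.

(⇒) fails; (⇐) holds.

(⟹) This fails. Under r = F, u = F, q = F, the left side is true but the right side is false.

(⟸) Assume the antecedent. If r is true, (q ∧ r) | (q ⇒ u) reduces to true regardless of the other variables. If r is false, the antecedent forces (r = F, u = T, q = F) or (r = F, u = T, q = T), and (q ∧ r) | (q ⇒ u) holds there. Either way (q ∧ r) | (q ⇒ u) holds.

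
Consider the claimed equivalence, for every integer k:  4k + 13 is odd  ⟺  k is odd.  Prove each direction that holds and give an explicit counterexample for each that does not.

Only the converse holds.

[⇒] This fails: take k = 4. Then 4k + 13 = 29, which is odd, yet k = 4 is even, not odd.

[⇐] Suppose k is odd. Since 4 is even, 4k is even for every k, so 4k + 13 has the same parity as 13, which is odd. Hence 4k + 13 is odd.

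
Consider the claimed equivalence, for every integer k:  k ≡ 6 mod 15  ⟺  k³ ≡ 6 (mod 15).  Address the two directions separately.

The biconditional holds.

[⇐] Suppose k³ ≡ 6 (mod 15). The only residue r in {0, …, 14} with r³ ≡ 6 (mod 15) is r = 6, so k ≡ 6 (mod 15).

[⇒] Suppose k ≡ 6 mod 15. Write k = 15j + 6. Then (15j + 6)³ = 3375j³ + 4050j² + 1620j + 216 = 15(225j³ + 270j² + 108j + 14) + 6, so k³ ≡ 6 (mod 15).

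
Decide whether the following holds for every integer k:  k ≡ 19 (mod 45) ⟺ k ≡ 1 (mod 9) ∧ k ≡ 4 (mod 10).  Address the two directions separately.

The forward direction fails; the converse holds.

(⇒) This fails: k = 19 gives 19 ≡ 19 (mod 45) but 19 ≡ 9 (mod 10), so the conjunction on the right does not hold.

(⇐) Conversely, if k ≡ 1 (mod 9) and k ≡ 4 (mod 10), then by the Chinese remainder theorem k ≡ 64 (mod 90). Since 64 ≡ 19 (mod 45) and 45 ∣ 90, we get k ≡ 19 (mod 45).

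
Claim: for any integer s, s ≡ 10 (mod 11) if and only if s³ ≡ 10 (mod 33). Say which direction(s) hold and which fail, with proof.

(⟹) This fails: take s = 21. Then 21 ≡ 10 (mod 11), but 21³ = 9261 ≡ 21 (mod 33), not 10.

(⟸) Conversely, the residues r modulo 33 with r³ ≡ 10 (mod 33) are exactly {10}, and each is ≡ 10 (mod 11).

Only the converse holds.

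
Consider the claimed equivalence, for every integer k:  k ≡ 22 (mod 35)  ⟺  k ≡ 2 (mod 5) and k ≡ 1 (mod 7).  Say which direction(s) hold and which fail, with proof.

The biconditional holds.

(⇒) Suppose k ≡ 22 (mod 35); write k = 35j + 22. Since 5 ∣ 35, reducing mod 5 gives k ≡ 22 ≡ 2 (mod 5); since 7 ∣ 35, reducing mod 7 gives k ≡ 22 ≡ 1 (mod 7).

(⇐) Conversely, if k ≡ 2 (mod 5) and k ≡ 1 (mod 7), then by the Chinese remainder theorem k ≡ 22 (mod 35). This is exactly k ≡ 22 (mod 35).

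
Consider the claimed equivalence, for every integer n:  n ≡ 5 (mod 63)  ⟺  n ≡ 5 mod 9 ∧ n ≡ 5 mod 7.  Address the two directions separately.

[⇐] If n ≡ 5 (mod 9) and n ≡ 5 (mod 7), then by the Chinese remainder theorem n ≡ 5 (mod 63). This is exactly n ≡ 5 (mod 63).

[⇒] Suppose n ≡ 5 (mod 63); write n = 63j + 5. Since 9 ∣ 63, reducing mod 9 gives n ≡ 5 (mod 9); since 7 ∣ 63, reducing mod 7 gives n ≡ 5 (mod 7).

Both directions hold; the statement is true.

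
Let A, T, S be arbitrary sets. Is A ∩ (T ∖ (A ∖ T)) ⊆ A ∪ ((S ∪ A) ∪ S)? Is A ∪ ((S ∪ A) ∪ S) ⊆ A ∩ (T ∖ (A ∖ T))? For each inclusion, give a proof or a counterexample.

Reverse inclusion. This inclusion fails. Take A = {1}, T = ∅, S = ∅; then 1 ∈ A ∪ ((S ∪ A) ∪ S) but 1 ∉ A ∩ (T ∖ (A ∖ T)).

Forward inclusion. Let x ∈ A ∩ (T ∖ (A ∖ T)). Then either x ∈ A ∩ T and x ∉ S; or x ∈ A ∩ T ∩ S. In each case x ∈ A ∪ ((S ∪ A) ∪ S), so A ∩ (T ∖ (A ∖ T)) ⊆ A ∪ ((S ∪ A) ∪ S).

Only the forward inclusion holds.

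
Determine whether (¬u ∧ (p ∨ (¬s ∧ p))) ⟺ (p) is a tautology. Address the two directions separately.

Forward direction. Assume the antecedent. If s is true, the antecedent forces (s = T, u = F, p = T), and p holds there. If s is false, the antecedent forces (s = F, u = F, p = T), and p holds there. Either way p holds.

Converse. This fails. Under s = F, u = T, p = T, the left side is false but the right side is true.

(⇒) holds; (⇐) fails.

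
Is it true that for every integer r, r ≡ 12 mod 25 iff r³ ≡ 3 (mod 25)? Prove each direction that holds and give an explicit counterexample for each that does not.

(⟹) Suppose r ≡ 12 mod 25. Write r = 25j + 12. Then (25j + 12)³ = 15625j³ + 22500j² + 10800j + 1728 = 25(625j³ + 900j² + 432j + 69) + 3, so r³ ≡ 3 (mod 25).

(⟸) Conversely, suppose r³ ≡ 3 (mod 25). The only residue r in {0, …, 24} with r³ ≡ 3 (mod 25) is r = 12, so r ≡ 12 (mod 25).

Both implications hold.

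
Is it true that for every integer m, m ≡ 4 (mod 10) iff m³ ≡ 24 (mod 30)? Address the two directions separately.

Not equivalent: only (⇐) holds.

[⇐] The residues r modulo 30 with r³ ≡ 24 (mod 30) are exactly {24}, and each is ≡ 4 (mod 10).

[⇒] This fails: take m = 4. Then 4 ≡ 4 (mod 10), but 4³ = 64 ≡ 4 (mod 30), not 24.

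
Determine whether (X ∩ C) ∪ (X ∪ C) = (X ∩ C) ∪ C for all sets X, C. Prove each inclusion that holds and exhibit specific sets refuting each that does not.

(⊆) fails; (⊇) holds.

(⊆) This inclusion fails. Take X = {1}, C = ∅; then 1 ∈ (X ∩ C) ∪ (X ∪ C) but 1 ∉ (X ∩ C) ∪ C.

(⊇) Let x ∈ (X ∩ C) ∪ C. Then either x ∈ C and x ∉ X; or x ∈ X ∩ C. In each case x ∈ (X ∩ C) ∪ (X ∪ C), so (X ∩ C) ∪ C ⊆ (X ∩ C) ∪ (X ∪ C).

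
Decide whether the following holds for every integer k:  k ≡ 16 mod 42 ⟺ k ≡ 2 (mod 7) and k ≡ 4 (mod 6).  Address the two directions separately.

Both directions hold.

[⇐] If k ≡ 2 (mod 7) and k ≡ 4 (mod 6), then by the Chinese remainder theorem k ≡ 16 (mod 42). This is exactly k ≡ 16 (mod 42).

[⇒] Suppose k ≡ 16 (mod 42); write k = 42j + 16. Since 7 ∣ 42, reducing mod 7 gives k ≡ 16 ≡ 2 (mod 7); since 6 ∣ 42, reducing mod 6 gives k ≡ 16 ≡ 4 (mod 6).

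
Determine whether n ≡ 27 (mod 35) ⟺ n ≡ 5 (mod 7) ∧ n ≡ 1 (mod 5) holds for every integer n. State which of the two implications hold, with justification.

Neither direction holds.

[⇒] This fails: n = 27 gives 27 ≡ 27 (mod 35) but 27 ≡ 6 (mod 7), so the conjunction on the right does not hold.

[⇐] This fails: n = 26 satisfies both congruences on the right (26 ≡ 5 mod 7 and 26 ≡ 1 mod 5) yet 26 ≡ 26 (mod 35), not 27.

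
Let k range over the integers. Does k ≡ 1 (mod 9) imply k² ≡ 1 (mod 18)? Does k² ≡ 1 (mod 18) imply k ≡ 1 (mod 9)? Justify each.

Neither implication holds.

(⇒) This fails: take k = 10. Then 10 ≡ 1 (mod 9), but 10² = 100 ≡ 10 (mod 18), not 1.

(⇐) This fails: take k = 17. Then 17² = 289 ≡ 1 (mod 18), yet 17 ≡ 8 (mod 9), not 1.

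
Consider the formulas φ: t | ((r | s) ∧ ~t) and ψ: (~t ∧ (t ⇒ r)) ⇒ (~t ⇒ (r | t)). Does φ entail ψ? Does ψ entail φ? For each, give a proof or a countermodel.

(⇒) This fails. Under t = F, r = F, s = T, the left side is true but the right side is false.

(⇐) Assume the antecedent. If t is true, t | ((r | s) ∧ ~t) reduces to true regardless of the other variables. If t is false, the antecedent forces (t = F, r = T, s = F) or (t = F, r = T, s = T), and t | ((r | s) ∧ ~t) holds there. Either way t | ((r | s) ∧ ~t) holds.

Only the converse holds.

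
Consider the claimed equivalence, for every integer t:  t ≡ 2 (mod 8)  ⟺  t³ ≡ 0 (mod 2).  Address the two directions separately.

[⇒] Suppose t ≡ 2 (mod 8). Then t³ ≡ 2³ = 8 (mod 8), and since 2 ∣ 8, also t³ ≡ 0 (mod 2).

[⇐] This fails: take t = 0. Then 0³ = 0 ≡ 0 (mod 2), yet 0 ≡ 0 (mod 8), not 2.

Only the forward direction holds.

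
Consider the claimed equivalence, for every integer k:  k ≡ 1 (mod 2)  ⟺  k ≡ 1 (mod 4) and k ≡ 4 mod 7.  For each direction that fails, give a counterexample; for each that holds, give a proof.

Only the converse holds.

(⇒) This fails: k = 1 gives 1 ≡ 1 (mod 2) but 1 ≡ 1 (mod 7), so the conjunction on the right does not hold.

(⇐) Conversely, if k ≡ 1 (mod 4) and k ≡ 4 (mod 7), then by the Chinese remainder theorem k ≡ 25 (mod 28). Since 25 ≡ 1 (mod 2) and 2 ∣ 28, we get k ≡ 1 (mod 2).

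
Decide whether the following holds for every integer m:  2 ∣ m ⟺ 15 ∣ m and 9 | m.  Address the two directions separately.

(⇒) This fails: take m = 2. Certainly 2 ∣ 2, but 15 ∤ 2.

(⇐) This fails: take m = 45. Both 15 ∣ 45 and 9 ∣ 45, yet 45 is not a multiple of 2 (since 45 = 22·2 + 1), so 2 ∤ 45.

(⇒) fails and (⇐) fails.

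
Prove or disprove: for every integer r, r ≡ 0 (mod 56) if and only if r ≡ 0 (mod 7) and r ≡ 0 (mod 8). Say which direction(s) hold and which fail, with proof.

(⟸) If r ≡ 0 (mod 7) and r ≡ 0 (mod 8), then by the Chinese remainder theorem r ≡ 0 (mod 56). This is exactly r ≡ 0 (mod 56).

(⟹) Suppose r ≡ 0 (mod 56); write r = 56j + 0. Since 7 ∣ 56, reducing mod 7 gives r ≡ 0 (mod 7); since 8 ∣ 56, reducing mod 8 gives r ≡ 0 (mod 8).

Both directions hold; the statement is true.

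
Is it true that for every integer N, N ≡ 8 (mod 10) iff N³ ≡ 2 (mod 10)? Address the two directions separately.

Both implications hold.

(⟹) Suppose N ≡ 8 (mod 10). Write N = 10j + 8. Then (10j + 8)³ = 1000j³ + 2400j² + 1920j + 512 = 10(100j³ + 240j² + 192j + 51) + 2, so N³ ≡ 2 (mod 10).

(⟸) For the converse, argue contrapositively. If N ≢ 8 (mod 10), then N is congruent to one of 0, 1, 2, 3, 4, 5, 6, 7, 9 modulo 10, and these give N³ ≡ 0, 1, 8, 7, 4, 5, 6, 3, 9 respectively — never 2.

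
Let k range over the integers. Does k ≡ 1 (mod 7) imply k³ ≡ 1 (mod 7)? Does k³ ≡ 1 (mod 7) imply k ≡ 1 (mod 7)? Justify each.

(⟸) This fails: take k = 2. Then 2³ = 8 ≡ 1 (mod 7), yet 2 ≡ 2 (mod 7), not 1.

(⟹) Suppose k ≡ 1 (mod 7). Write k = 7j + 1. Then (7j + 1)³ = 343j³ + 147j² + 21j + 1 = 7(49j³ + 21j² + 3j) + 1, so k³ ≡ 1 (mod 7).

Not equivalent: only (⇒) holds.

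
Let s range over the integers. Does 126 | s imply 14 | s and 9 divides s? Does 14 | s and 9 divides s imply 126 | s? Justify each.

(⟹) If 126 ∣ s, write s = 126q. Since 126 = 9·14, s = 14·(9q), so 14 ∣ s; and since 126 = 14·9, s = 9·(14q), so 9 ∣ s.

(⟸) Suppose 14 ∣ s and 9 ∣ s. Any common multiple of 14 and 9 is a multiple of their lcm; here gcd(14, 9) = 1, so lcm(14, 9) = 14·9 = 126, so 126 ∣ s.

The biconditional holds.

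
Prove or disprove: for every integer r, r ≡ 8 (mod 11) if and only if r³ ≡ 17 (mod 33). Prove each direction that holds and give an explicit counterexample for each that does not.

Only the converse holds.

(⟹) This fails: take r = 19. Then 19 ≡ 8 (mod 11), but 19³ = 6859 ≡ 28 (mod 33), not 17.

(⟸) Conversely, the residues r modulo 33 with r³ ≡ 17 (mod 33) are exactly {8}, and each is ≡ 8 (mod 11).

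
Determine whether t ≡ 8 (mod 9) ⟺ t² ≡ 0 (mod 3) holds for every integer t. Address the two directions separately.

Neither implication holds.

(→) This fails: take t = 8. Then 8 ≡ 8 (mod 9), but 8² = 64 ≡ 1 (mod 3), not 0.

(←) This fails: take t = 0. Then 0² = 0 ≡ 0 (mod 3), yet 0 ≡ 0 (mod 9), not 8.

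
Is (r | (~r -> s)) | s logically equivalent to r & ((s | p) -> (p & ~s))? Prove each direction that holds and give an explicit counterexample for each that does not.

(→) This fails. Under p = F, r = F, s = T, the left side is true but the right side is false.

(←) Assume the antecedent. If p is true, the antecedent forces (p = T, r = T, s = F), and (r | (~r -> s)) | s holds there. If p is false, the antecedent forces (p = F, r = T, s = F), and (r | (~r -> s)) | s holds there. Either way (r | (~r -> s)) | s holds.

Not equivalent: only (⇐) holds.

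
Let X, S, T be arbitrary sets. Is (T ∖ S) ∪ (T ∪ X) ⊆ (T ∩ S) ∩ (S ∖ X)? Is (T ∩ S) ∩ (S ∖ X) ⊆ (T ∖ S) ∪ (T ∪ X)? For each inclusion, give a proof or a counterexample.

Only the reverse inclusion holds.

(⊆) This inclusion fails. Take X = {1}, S = ∅, T = ∅; then 1 ∈ (T ∖ S) ∪ (T ∪ X) but 1 ∉ (T ∩ S) ∩ (S ∖ X).

(⊇) Let x ∈ (T ∩ S) ∩ (S ∖ X). Then x ∈ S ∩ T and x ∉ X, from which x ∈ (T ∖ S) ∪ (T ∪ X).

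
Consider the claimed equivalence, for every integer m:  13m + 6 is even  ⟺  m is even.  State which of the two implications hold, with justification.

The biconditional holds.

[⇒] Suppose 13m + 6 is even. Since 13 is odd, 13m and m have the same parity, so 13m + 6 ≡ m + 6 (mod 2). As 6 is even, 13m + 6 is even exactly when m is even. Thus m is even.

[⇐] Conversely, suppose m is even; write m = 2j. Then 13m + 6 = 13·(2j) + 6 = 2·13j + 6, which is even.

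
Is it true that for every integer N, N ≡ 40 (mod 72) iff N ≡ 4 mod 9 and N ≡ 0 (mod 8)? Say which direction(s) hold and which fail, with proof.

Equivalent; both directions hold.

(→) Suppose N ≡ 40 (mod 72); write N = 72j + 40. Since 9 ∣ 72, reducing mod 9 gives N ≡ 40 ≡ 4 (mod 9); since 8 ∣ 72, reducing mod 8 gives N ≡ 40 ≡ 0 (mod 8).

(←) Conversely, if N ≡ 4 (mod 9) and N ≡ 0 (mod 8), then by the Chinese remainder theorem N ≡ 40 (mod 72). This is exactly N ≡ 40 (mod 72).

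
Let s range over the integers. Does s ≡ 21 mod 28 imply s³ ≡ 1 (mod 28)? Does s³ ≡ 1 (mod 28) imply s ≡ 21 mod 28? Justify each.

[⇒] This fails: take s = 21. Then 21 ≡ 21 (mod 28), but 21³ = 9261 ≡ 21 (mod 28), not 1.

[⇐] This fails: take s = 1. Then 1³ = 1 ≡ 1 (mod 28), yet 1 ≡ 1 (mod 28), not 21.

Both directions fail.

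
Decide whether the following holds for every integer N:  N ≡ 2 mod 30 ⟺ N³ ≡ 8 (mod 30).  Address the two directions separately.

(⇒) Suppose N ≡ 2 mod 30. Write N = 30j + 2. Then (30j + 2)³ = 27000j³ + 5400j² + 360j + 8 = 30(900j³ + 180j² + 12j) + 8, so N³ ≡ 8 (mod 30).

(⇐) Conversely, suppose N³ ≡ 8 (mod 30). The only residue r in {0, …, 29} with r³ ≡ 8 (mod 30) is r = 2, so N ≡ 2 (mod 30).

Both directions hold; the statement is true.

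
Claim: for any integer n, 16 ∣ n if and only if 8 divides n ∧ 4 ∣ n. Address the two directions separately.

Only the forward implication holds.

Forward direction. If 16 ∣ n, write n = 16q. Since 16 = 2·8, n = 8·(2q), so 8 ∣ n; and since 16 = 4·4, n = 4·(4q), so 4 ∣ n.

Converse. This fails: take n = 8. Both 8 ∣ 8 and 4 ∣ 8, yet 8 is not a multiple of 16 (since 8 = 0·16 + 8), so 16 ∤ 8.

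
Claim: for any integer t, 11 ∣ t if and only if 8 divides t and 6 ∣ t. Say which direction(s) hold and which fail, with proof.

Neither direction holds.

(→) This fails: take t = 11. Certainly 11 ∣ 11, but 8 ∤ 11.

(←) This fails: take t = 24. Both 8 ∣ 24 and 6 ∣ 24, yet 24 is not a multiple of 11 (since 24 = 2·11 + 2), so 11 ∤ 24.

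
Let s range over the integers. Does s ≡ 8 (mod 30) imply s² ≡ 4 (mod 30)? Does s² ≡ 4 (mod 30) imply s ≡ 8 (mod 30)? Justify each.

[⇒] Suppose s ≡ 8 (mod 30). Write s = 30j + 8. Then (30j + 8)² = 900j² + 480j + 64 = 30(30j² + 16j + 2) + 4, so s² ≡ 4 (mod 30).

[⇐] This fails: take s = 2. Then 2² = 4 ≡ 4 (mod 30), yet 2 ≡ 2 (mod 30), not 8.

Only the forward direction holds.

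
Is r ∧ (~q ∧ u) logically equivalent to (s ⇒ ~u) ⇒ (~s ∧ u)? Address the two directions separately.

Only the forward direction holds.

(⇒) Assume the antecedent. If q is true, the antecedent cannot hold. If q is false, the antecedent forces (q = F, s = F, r = T, u = T) or (q = F, s = T, r = T, u = T), and (s ⇒ ~u) ⇒ (~s ∧ u) holds there. Either way (s ⇒ ~u) ⇒ (~s ∧ u) holds.

(⇐) This fails. Under q = F, s = F, r = F, u = T, the left side is false but the right side is true.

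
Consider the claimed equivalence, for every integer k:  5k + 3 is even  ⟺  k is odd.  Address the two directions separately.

Forward direction. Suppose 5k + 3 is even. Since 5 is odd, 5k and k have the same parity, so 5k + 3 ≡ k + 3 (mod 2). As 3 is odd, 5k + 3 is even exactly when k is odd. Thus k is odd.

Converse. Suppose k is odd; write k = 2j + 1. Then 5k + 3 = 5·(2j + 1) + 3 = 2·5j + 8, which is even.

Both directions hold; the statement is true.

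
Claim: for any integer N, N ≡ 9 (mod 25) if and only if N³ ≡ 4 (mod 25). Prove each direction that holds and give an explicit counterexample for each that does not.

Both directions hold; the statement is true.

(⟹) Suppose N ≡ 9 (mod 25). Write N = 25j + 9. Then (25j + 9)³ = 15625j³ + 16875j² + 6075j + 729 = 25(625j³ + 675j² + 243j + 29) + 4, so N³ ≡ 4 (mod 25).

(⟸) Conversely, suppose N³ ≡ 4 (mod 25). The only residue r in {0, …, 24} with r³ ≡ 4 (mod 25) is r = 9, so N ≡ 9 (mod 25).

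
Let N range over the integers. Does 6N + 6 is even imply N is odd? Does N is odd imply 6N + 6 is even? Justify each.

(⇒) This fails: take N = 4. Then 6N + 6 = 30, which is even, yet N = 4 is even, not odd.

(⇐) Suppose N is odd. Since 6 is even, 6N is even for every N, so 6N + 6 has the same parity as 6, which is even. Hence 6N + 6 is even.

Only the reverse direction holds.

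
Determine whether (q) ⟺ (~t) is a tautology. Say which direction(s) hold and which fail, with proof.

Neither direction holds.

Forward direction. This fails. Under q = T, t = T, the left side is true but the right side is false.

Converse. This fails. Under q = F, t = F, the left side is false but the right side is true.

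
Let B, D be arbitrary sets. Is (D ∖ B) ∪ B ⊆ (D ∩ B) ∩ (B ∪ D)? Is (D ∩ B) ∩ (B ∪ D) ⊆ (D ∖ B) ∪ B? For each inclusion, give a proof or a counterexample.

(⊆) fails; (⊇) holds.

Forward inclusion. This inclusion fails. Take B = {1}, D = ∅; then 1 ∈ (D ∖ B) ∪ B but 1 ∉ (D ∩ B) ∩ (B ∪ D).

Reverse inclusion. Let x ∈ (D ∩ B) ∩ (B ∪ D). Then x ∈ B ∩ D, from which x ∈ (D ∖ B) ∪ B.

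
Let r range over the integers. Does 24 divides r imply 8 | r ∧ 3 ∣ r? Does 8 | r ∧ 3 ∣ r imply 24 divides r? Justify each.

The biconditional holds.

[⇒] If 24 ∣ r, write r = 24q. Since 24 = 3·8, r = 8·(3q), so 8 ∣ r; and since 24 = 8·3, r = 3·(8q), so 3 ∣ r.

[⇐] Suppose 8 ∣ r and 3 ∣ r. Any common multiple of 8 and 3 is a multiple of their lcm; here gcd(8, 3) = 1, so lcm(8, 3) = 8·3 = 24, so 24 ∣ r.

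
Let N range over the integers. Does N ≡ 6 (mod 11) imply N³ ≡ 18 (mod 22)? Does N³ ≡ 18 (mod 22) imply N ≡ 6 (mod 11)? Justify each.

(⇐) The residues r modulo 22 with r³ ≡ 18 (mod 22) are exactly {6}, and each is ≡ 6 (mod 11).

(⇒) This fails: take N = 17. Then 17 ≡ 6 (mod 11), but 17³ = 4913 ≡ 7 (mod 22), not 18.

The forward direction fails; the converse holds.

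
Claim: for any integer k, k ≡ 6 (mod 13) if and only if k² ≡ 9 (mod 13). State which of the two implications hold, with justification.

(⇒) fails and (⇐) fails.

(⟹) This fails: take k = 6. Then 6 ≡ 6 (mod 13), but 6² = 36 ≡ 10 (mod 13), not 9.

(⟸) This fails: take k = 3. Then 3² = 9 ≡ 9 (mod 13), yet 3 ≡ 3 (mod 13), not 6.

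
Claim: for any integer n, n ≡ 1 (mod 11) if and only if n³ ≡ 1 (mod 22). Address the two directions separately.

Only the converse holds.

(→) This fails: take n = 12. Then 12 ≡ 1 (mod 11), but 12³ = 1728 ≡ 12 (mod 22), not 1.

(←) Conversely, the residues r modulo 22 with r³ ≡ 1 (mod 22) are exactly {1}, and each is ≡ 1 (mod 11).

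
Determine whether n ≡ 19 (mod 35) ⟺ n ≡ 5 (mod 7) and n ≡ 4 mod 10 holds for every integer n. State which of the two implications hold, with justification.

(⇒) fails; (⇐) holds.

(→) This fails: n = 19 gives 19 ≡ 19 (mod 35) but 19 ≡ 9 (mod 10), so the conjunction on the right does not hold.

(←) Conversely, if n ≡ 5 (mod 7) and n ≡ 4 (mod 10), then by the Chinese remainder theorem n ≡ 54 (mod 70). Since 54 ≡ 19 (mod 35) and 35 ∣ 70, we get n ≡ 19 (mod 35).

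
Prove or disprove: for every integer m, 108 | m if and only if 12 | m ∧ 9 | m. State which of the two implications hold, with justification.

Not equivalent: only (⇒) holds.

(⇐) This fails: take m = 36. Both 12 ∣ 36 and 9 ∣ 36, yet 36 is not a multiple of 108 (since 36 = 0·108 + 36), so 108 ∤ 36.

(⇒) If 108 ∣ m, write m = 108q. Since 108 = 9·12, m = 12·(9q), so 12 ∣ m; and since 108 = 12·9, m = 9·(12q), so 9 ∣ m.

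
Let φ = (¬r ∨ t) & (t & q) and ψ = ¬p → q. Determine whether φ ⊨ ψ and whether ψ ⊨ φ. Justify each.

Converse. This fails. Under t = F, p = T, r = F, q = F, the left side is false but the right side is true.

Forward direction. Assume the antecedent. If p is true, ¬p → q reduces to true regardless of the other variables. If p is false, the antecedent forces (t = T, p = F, r = F, q = T) or (t = T, p = F, r = T, q = T), and ¬p → q holds there. Either way ¬p → q holds.

(⇒) holds; (⇐) fails.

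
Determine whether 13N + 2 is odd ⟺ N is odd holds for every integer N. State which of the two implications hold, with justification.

[⇒] Suppose 13N + 2 is odd. Since 13 is odd, 13N and N have the same parity, so 13N + 2 ≡ N + 2 (mod 2). As 2 is even, 13N + 2 is odd exactly when N is odd. Thus N is odd.

[⇐] Conversely, suppose N is odd; write N = 2j + 1. Then 13N + 2 = 13·(2j + 1) + 2 = 2·13j + 15, which is odd.

Both directions hold; the statement is true.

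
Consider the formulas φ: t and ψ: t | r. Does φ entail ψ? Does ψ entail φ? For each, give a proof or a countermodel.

Only the forward direction holds.

(⇒) Assume the antecedent. If r is true, t | r reduces to true regardless of the other variables. If r is false, the antecedent forces (r = F, t = T), and t | r holds there. Either way t | r holds.

(⇐) This fails. Under r = T, t = F, the left side is false but the right side is true.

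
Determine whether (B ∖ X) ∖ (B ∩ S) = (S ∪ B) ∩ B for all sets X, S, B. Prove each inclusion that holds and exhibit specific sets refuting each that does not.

Reverse inclusion. This inclusion fails. Take X = {1}, S = ∅, B = {1}; then 1 ∈ (S ∪ B) ∩ B but 1 ∉ (B ∖ X) ∖ (B ∩ S).

Forward inclusion. Let x ∈ (B ∖ X) ∖ (B ∩ S). Then x ∈ B and x ∉ X, S, from which x ∈ (S ∪ B) ∩ B.

Only the forward inclusion holds.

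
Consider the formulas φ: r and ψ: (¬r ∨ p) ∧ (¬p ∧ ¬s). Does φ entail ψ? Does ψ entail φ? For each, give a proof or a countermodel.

(⇒) fails and (⇐) fails.

(→) This fails. Under p = F, r = T, s = F, the left side is true but the right side is false.

(←) This fails. Under p = F, r = F, s = F, the left side is false but the right side is true.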